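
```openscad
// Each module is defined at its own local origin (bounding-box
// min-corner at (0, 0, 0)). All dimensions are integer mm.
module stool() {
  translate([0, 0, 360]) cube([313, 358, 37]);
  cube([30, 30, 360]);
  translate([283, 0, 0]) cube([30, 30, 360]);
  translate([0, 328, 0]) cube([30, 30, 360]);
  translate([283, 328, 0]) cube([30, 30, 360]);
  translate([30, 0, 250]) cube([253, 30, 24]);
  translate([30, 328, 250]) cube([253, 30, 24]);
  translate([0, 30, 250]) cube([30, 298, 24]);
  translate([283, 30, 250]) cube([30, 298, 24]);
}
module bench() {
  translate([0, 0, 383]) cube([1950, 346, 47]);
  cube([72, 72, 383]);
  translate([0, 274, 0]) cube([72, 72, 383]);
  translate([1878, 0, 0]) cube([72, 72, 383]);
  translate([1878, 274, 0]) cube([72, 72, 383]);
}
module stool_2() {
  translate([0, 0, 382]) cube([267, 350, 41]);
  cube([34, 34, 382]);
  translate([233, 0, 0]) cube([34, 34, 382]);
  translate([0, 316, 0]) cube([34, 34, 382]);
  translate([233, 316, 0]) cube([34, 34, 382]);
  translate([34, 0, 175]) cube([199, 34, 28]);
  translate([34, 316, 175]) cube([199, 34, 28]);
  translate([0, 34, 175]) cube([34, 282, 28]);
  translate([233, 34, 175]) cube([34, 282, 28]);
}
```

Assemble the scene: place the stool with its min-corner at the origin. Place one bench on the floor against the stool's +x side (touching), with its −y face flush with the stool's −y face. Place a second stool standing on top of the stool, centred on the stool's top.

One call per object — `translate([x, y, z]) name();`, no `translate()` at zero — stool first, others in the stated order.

stool();
translate([313, 0, 0]) bench();
translate([23, 4, 397]) stool_2();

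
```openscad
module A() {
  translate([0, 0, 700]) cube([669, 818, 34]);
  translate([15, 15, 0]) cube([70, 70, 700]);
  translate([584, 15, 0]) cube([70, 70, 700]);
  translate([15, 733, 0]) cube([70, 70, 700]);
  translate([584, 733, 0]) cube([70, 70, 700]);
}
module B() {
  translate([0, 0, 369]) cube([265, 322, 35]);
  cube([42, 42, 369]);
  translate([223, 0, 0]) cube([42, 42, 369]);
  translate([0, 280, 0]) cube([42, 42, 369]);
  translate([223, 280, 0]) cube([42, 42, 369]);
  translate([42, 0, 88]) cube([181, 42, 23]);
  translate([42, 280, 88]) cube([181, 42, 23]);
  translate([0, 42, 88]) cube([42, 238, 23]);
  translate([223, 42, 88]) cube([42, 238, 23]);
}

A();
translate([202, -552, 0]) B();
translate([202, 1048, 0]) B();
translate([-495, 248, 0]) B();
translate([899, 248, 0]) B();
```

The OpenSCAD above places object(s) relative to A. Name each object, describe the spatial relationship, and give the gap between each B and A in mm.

Each stool's nearest face is 230 mm from the table's bounding box.

A is a table. B is a stool. Four stools sit around the table at the −y, +y, −x, +x sides. The gap between each stool and the table is 230 mm.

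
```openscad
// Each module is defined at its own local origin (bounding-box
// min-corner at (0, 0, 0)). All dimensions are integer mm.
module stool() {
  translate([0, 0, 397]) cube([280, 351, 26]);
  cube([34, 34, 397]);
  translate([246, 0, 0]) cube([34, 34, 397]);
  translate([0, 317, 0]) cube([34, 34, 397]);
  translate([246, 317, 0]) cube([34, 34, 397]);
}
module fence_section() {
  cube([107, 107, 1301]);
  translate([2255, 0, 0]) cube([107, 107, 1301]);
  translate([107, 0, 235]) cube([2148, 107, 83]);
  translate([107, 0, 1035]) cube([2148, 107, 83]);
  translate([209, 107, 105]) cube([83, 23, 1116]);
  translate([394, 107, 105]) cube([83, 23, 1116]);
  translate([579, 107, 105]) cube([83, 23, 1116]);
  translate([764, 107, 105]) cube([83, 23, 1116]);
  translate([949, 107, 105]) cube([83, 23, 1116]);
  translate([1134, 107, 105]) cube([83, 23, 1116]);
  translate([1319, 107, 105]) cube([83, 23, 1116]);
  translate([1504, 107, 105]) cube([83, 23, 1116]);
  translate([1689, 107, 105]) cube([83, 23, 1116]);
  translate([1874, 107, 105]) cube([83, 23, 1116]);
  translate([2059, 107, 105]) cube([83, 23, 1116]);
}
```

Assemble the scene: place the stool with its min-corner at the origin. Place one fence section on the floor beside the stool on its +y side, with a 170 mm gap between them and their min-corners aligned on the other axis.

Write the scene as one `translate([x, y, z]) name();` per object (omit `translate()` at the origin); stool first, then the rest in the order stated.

stool();
translate([0, 521, 0]) fence_section();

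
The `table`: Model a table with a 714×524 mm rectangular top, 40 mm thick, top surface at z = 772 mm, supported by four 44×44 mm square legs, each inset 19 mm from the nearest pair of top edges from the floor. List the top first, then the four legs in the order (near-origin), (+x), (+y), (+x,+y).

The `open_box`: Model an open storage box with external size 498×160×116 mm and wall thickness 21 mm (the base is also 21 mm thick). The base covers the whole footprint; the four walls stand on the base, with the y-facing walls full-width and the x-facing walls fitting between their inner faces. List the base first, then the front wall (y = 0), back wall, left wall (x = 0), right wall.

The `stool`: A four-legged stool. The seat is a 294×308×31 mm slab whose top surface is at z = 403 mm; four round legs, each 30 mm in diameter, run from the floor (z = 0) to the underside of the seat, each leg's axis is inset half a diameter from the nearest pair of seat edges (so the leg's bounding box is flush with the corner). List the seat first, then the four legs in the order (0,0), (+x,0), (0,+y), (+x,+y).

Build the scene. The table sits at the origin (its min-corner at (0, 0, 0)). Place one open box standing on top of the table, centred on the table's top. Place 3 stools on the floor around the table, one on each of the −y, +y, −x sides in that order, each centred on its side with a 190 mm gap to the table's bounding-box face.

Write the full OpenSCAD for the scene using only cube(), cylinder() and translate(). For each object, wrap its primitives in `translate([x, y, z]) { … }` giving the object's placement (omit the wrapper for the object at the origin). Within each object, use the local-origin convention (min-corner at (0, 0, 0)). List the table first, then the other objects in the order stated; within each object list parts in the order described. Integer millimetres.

translate([0, 0, 732]) cube([714, 524, 40]);
translate([19, 19, 0]) cube([44, 44, 732]);
translate([651, 19, 0]) cube([44, 44, 732]);
translate([19, 461, 0]) cube([44, 44, 732]);
translate([651, 461, 0]) cube([44, 44, 732]);
translate([108, 182, 772]) {
  cube([498, 160, 21]);
  translate([0, 0, 21]) cube([498, 21, 95]);
  translate([0, 139, 21]) cube([498, 21, 95]);
  translate([0, 21, 21]) cube([21, 118, 95]);
  translate([477, 21, 21]) cube([21, 118, 95]);
}
translate([210, -498, 0]) {
  translate([0, 0, 372]) cube([294, 308, 31]);
  translate([15, 15, 0]) cylinder(h = 372, r = 15);
  translate([279, 15, 0]) cylinder(h = 372, r = 15);
  translate([15, 293, 0]) cylinder(h = 372, r = 15);
  translate([279, 293, 0]) cylinder(h = 372, r = 15);
}
translate([210, 714, 0]) {
  translate([0, 0, 372]) cube([294, 308, 31]);
  translate([15, 15, 0]) cylinder(h = 372, r = 15);
  translate([279, 15, 0]) cylinder(h = 372, r = 15);
  translate([15, 293, 0]) cylinder(h = 372, r = 15);
  translate([279, 293, 0]) cylinder(h = 372, r = 15);
}
translate([-484, 108, 0]) {
  translate([0, 0, 372]) cube([294, 308, 31]);
  translate([15, 15, 0]) cylinder(h = 372, r = 15);
  translate([279, 15, 0]) cylinder(h = 372, r = 15);
  translate([15, 293, 0]) cylinder(h = 372, r = 15);
  translate([279, 293, 0]) cylinder(h = 372, r = 15);
}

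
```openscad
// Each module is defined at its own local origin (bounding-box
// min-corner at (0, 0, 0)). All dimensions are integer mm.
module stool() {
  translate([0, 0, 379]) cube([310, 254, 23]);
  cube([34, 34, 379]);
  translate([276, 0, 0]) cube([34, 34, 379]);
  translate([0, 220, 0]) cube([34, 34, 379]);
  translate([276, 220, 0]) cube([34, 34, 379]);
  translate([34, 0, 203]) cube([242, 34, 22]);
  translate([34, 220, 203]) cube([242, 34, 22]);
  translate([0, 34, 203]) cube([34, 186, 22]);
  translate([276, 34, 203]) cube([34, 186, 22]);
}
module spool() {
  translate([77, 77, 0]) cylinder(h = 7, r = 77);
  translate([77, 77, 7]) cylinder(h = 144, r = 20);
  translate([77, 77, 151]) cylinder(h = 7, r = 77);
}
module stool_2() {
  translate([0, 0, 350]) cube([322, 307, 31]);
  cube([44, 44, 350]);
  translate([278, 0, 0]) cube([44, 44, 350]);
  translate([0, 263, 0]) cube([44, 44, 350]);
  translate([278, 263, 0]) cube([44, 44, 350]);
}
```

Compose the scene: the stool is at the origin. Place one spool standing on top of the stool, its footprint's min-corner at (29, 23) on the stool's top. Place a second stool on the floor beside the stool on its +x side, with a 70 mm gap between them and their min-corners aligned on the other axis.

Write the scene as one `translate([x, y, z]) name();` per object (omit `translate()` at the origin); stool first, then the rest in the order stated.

stool();
translate([29, 23, 402]) spool();
translate([380, 0, 0]) stool_2();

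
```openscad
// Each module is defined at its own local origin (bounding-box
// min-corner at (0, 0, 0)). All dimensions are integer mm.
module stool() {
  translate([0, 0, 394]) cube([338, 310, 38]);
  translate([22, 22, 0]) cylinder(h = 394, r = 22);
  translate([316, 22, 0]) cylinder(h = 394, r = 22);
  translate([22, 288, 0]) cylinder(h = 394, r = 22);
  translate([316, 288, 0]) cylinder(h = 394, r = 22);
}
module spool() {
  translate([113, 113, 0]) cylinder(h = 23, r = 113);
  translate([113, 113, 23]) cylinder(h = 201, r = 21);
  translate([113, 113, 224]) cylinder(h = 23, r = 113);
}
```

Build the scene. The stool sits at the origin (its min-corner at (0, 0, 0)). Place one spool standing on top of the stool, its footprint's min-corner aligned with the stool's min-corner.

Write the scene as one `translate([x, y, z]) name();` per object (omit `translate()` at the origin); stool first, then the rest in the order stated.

stool();
translate([0, 0, 432]) spool();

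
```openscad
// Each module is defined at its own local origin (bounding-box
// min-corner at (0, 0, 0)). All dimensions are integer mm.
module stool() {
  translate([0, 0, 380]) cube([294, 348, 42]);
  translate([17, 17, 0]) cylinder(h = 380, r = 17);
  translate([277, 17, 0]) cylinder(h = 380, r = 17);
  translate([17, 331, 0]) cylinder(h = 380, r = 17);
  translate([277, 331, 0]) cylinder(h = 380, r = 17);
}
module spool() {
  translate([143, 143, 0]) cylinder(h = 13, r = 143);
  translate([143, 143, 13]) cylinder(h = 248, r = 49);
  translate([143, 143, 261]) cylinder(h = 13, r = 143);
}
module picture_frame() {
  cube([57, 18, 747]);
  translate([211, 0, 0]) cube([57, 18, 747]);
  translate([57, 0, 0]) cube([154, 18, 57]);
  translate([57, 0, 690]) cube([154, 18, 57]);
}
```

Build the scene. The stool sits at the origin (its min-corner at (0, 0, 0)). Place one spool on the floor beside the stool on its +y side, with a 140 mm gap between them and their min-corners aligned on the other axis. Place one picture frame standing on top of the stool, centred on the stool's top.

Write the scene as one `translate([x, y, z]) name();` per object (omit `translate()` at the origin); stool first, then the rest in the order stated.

stool();
translate([0, 488, 0]) spool();
translate([13, 165, 422]) picture_frame();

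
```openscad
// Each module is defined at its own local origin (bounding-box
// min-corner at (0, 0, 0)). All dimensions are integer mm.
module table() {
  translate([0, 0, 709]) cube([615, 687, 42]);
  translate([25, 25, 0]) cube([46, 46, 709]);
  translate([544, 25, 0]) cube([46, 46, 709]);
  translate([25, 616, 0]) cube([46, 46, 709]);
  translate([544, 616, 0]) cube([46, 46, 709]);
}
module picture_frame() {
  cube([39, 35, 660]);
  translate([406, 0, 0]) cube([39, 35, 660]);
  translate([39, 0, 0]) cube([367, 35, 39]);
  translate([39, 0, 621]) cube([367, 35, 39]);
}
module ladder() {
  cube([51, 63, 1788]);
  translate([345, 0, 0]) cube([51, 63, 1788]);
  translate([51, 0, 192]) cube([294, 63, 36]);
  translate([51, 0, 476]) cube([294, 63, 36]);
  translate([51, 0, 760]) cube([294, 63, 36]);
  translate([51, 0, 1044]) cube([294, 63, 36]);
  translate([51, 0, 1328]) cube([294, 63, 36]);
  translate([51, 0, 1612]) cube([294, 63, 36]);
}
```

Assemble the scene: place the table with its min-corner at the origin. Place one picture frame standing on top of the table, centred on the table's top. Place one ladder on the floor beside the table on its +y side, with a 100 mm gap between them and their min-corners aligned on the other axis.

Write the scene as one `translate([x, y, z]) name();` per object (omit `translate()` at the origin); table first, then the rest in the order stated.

table();
translate([85, 326, 751]) picture_frame();
translate([0, 787, 0]) ladder();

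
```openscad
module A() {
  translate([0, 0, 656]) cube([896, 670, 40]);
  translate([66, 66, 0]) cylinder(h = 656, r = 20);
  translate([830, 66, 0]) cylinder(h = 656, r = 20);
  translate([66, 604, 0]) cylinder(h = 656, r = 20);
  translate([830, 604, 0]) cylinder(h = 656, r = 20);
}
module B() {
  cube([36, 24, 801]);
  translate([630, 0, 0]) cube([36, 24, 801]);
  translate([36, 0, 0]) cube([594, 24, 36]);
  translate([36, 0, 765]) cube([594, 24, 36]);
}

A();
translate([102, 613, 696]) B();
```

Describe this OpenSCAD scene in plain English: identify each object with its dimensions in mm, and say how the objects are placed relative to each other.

A is a rectangular dining table. The top is 896×670×40 mm with its upper surface at z = 696 mm. It stands on four round legs of 40 mm diameter, each leg's bounding box inset 46 mm from the nearest pair of top edges, running from the floor to the underside of the top.

B is a rectangular picture frame lying in the x–z plane (depth along y). The opening is 594 mm wide (x) by 729 mm tall (z), surrounded by a border 36 mm wide on all four sides. The frame is 24 mm deep and is made of two full-height vertical stiles with two horizontal rails fitted between them.

The picture frame is on top of the table.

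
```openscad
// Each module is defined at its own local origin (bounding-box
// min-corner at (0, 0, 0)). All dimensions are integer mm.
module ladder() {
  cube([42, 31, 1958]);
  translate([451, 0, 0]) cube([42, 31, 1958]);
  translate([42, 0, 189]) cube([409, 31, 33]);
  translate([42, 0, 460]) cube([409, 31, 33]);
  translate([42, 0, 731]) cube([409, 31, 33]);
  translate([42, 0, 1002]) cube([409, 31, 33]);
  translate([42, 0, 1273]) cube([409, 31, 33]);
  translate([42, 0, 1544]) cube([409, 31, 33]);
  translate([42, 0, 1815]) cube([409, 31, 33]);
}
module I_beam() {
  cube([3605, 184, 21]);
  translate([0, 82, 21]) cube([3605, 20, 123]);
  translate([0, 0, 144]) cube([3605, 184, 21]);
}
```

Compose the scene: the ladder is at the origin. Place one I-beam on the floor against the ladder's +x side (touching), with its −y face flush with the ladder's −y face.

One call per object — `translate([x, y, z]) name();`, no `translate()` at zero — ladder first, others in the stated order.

ladder();
translate([493, 0, 0]) I_beam();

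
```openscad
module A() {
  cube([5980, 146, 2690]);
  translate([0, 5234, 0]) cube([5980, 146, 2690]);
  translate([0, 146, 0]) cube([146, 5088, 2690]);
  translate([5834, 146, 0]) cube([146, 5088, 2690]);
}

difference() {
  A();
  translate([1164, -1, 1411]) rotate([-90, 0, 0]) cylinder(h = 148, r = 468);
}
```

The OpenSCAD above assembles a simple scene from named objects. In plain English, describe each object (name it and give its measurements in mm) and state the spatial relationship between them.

A is the wall frame of a small rectangular building: four walls, each 2690 mm tall and 146 mm thick, enclosing a footprint 5980 mm (x) by 5380 mm (y) outside-to-outside, with no floor or roof. The front and back walls (the −y and +y sides) span the full width; the two side walls fit between them.

The house frame has a circular hole of radius 468 mm through its front wall, centred at (x = 1164, z = 1411).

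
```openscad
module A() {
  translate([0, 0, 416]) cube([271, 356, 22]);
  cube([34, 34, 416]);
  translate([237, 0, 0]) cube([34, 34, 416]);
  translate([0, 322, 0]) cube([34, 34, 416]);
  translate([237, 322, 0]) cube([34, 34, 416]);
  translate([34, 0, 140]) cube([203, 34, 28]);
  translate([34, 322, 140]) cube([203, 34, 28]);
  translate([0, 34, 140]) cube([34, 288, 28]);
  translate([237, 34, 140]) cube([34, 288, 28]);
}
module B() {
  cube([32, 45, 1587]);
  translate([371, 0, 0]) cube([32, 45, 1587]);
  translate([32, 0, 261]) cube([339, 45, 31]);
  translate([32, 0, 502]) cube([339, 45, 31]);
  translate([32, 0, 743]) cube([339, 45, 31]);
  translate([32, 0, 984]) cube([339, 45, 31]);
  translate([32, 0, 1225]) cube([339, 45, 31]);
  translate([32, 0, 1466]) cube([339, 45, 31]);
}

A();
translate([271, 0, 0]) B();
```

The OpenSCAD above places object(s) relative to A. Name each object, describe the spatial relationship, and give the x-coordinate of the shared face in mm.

A is a stool. B is a ladder. The ladder is against the stool's +x side, with their −y faces flush. The x-coordinate of the shared face is 271 mm.

The stool's +x face and the ladder's −x face are both at x = 271 mm.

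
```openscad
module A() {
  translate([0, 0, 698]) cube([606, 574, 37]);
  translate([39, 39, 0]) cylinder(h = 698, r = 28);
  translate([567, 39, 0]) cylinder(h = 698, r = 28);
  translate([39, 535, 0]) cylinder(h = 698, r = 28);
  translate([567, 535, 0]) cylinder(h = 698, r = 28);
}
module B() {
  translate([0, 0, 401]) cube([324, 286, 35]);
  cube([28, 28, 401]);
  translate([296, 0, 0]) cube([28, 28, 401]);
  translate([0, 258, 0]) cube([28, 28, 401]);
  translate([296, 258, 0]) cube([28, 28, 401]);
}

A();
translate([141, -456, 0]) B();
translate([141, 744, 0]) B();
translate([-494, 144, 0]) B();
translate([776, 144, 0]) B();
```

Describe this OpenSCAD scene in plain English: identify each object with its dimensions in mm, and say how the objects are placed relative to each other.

A is a table with a 606×574 mm rectangular top, 37 mm thick, top surface at z = 735 mm, supported by four round legs of 56 mm diameter, each leg's bounding box inset 11 mm from the nearest pair of top edges, running from the floor.

B is a four-legged stool. The seat is a 324×286×35 mm slab whose top surface is at z = 436 mm; four square legs, each 28×28 mm in cross-section, run from the floor (z = 0) to the underside of the seat, each flush with a corner of the seat.

Four stools sit around the table at the −y, +y, −x, +x sides.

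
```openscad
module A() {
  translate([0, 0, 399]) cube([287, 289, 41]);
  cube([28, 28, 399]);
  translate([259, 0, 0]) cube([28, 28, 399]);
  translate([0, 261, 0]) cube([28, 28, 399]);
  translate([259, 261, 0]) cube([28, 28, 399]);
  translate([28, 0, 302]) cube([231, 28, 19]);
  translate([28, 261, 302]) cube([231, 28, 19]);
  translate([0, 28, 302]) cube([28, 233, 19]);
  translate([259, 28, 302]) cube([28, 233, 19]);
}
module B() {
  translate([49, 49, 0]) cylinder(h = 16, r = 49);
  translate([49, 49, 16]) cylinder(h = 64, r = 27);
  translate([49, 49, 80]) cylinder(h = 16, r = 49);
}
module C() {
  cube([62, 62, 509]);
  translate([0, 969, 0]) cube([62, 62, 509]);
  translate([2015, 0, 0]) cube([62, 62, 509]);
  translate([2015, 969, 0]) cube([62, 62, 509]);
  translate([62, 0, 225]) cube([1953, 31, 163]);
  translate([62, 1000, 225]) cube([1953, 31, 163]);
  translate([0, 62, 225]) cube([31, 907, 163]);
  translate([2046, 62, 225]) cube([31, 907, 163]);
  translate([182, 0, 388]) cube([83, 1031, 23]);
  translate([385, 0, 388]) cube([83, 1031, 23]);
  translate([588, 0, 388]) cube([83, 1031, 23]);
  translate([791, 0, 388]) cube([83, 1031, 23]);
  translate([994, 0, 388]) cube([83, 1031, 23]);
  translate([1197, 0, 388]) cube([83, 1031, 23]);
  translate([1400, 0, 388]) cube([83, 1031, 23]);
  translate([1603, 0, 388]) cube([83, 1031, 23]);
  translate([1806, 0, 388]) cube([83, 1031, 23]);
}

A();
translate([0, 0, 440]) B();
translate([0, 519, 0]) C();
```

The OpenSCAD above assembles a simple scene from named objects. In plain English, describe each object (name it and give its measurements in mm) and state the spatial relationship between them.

A is a simple wooden stool: a rectangular seat 287 mm (x) by 289 mm (y), 41 mm thick, top face at z = 440 mm, on four square legs, each 28×28 mm in cross-section. The legs rest on z = 0, each flush with a corner of the seat. Four stretchers, 28 mm wide and 19 mm tall, connect adjacent legs with their undersides at z = 302 mm, each running between the inner faces of the legs it joins and aligned with the legs' outer faces on the other axis.

B is a spool: two coaxial disc flanges of radius 49 mm and thickness 16 mm, joined by a core cylinder of radius 27 mm and height 64 mm. The lower flange rests on z = 0 and the three cylinders share a vertical axis.

C is a bed frame 2077 mm long (x) by 1031 mm wide (y). Four 62×62 mm corner posts, 509 mm tall, at the corners of the footprint. Four rails of 31 mm thickness and 163 mm height run between adjacent posts with their undersides at z = 225 mm, their outer faces flush with the outside of the frame (the two x-running rails run between the posts' inner faces; the two y-running rails run between the posts' inner faces). 9 slats, each 83 mm wide (x) and 23 mm thick, lie across the top of the two x-running rails, running the full 1031 mm width of the frame in y; the slats are evenly spaced along x between the inner faces of the end posts with equal gaps (rounded down to the nearest mm) at the −x end and between each pair — any rounding remainder accumulates at the +x end.

The spool is on top of the stool. The bed frame is on the floor beside the stool on its +y side.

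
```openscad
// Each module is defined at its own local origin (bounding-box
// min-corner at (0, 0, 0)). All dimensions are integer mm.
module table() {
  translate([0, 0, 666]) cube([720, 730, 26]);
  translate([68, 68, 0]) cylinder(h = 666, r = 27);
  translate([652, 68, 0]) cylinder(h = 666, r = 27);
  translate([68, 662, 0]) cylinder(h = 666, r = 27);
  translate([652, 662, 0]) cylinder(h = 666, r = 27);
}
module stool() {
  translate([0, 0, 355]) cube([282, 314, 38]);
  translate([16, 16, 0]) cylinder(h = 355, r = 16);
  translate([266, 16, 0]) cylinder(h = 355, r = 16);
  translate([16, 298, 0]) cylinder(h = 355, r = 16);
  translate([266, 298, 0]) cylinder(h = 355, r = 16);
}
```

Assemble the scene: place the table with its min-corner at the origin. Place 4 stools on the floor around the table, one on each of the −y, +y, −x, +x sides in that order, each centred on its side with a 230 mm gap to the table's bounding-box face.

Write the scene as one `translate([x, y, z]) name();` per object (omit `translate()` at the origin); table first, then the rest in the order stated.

table();
translate([219, -544, 0]) stool();
translate([219, 960, 0]) stool();
translate([-512, 208, 0]) stool();
translate([950, 208, 0]) stool();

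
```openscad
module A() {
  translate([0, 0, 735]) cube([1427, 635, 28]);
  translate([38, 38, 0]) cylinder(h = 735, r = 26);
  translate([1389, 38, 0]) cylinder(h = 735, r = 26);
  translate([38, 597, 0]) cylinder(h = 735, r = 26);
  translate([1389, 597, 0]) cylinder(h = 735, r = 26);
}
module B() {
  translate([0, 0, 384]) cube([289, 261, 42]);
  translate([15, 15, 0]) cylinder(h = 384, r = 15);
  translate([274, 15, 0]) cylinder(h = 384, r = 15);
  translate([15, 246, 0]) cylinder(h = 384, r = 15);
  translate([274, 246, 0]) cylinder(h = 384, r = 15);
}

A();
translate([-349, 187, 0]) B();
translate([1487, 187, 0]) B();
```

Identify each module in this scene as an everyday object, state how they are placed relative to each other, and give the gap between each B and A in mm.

A is a table. B is a stool. Two stools sit around the table at the −x, +x sides. The gap between each stool and the table is 60 mm.

Each stool's nearest face is 60 mm from the table's bounding box.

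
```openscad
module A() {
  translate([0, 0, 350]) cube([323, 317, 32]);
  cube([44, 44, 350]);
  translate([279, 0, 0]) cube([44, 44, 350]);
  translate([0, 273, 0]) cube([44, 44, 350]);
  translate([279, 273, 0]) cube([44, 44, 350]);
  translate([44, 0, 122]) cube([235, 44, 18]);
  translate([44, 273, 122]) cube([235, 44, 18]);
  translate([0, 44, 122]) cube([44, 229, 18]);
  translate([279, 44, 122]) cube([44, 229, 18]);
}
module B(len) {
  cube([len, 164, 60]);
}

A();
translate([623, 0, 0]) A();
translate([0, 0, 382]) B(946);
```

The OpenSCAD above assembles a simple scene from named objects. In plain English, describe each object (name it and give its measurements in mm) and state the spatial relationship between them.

A is a simple wooden stool: a rectangular seat 323 mm (x) by 317 mm (y), 32 mm thick, top face at z = 382 mm, on four square legs, each 44×44 mm in cross-section. The legs rest on z = 0, each flush with a corner of the seat. Four stretchers, 44 mm wide and 18 mm tall, connect adjacent legs with their undersides at z = 122 mm, each running between the inner faces of the legs it joins and aligned with the legs' outer faces on the other axis.

B is a rectangular beam 946 mm long (x), 164 mm deep (y), 60 mm thick (z).

The beam spans the tops of two stools placed 300 mm apart, resting at z = 382 mm.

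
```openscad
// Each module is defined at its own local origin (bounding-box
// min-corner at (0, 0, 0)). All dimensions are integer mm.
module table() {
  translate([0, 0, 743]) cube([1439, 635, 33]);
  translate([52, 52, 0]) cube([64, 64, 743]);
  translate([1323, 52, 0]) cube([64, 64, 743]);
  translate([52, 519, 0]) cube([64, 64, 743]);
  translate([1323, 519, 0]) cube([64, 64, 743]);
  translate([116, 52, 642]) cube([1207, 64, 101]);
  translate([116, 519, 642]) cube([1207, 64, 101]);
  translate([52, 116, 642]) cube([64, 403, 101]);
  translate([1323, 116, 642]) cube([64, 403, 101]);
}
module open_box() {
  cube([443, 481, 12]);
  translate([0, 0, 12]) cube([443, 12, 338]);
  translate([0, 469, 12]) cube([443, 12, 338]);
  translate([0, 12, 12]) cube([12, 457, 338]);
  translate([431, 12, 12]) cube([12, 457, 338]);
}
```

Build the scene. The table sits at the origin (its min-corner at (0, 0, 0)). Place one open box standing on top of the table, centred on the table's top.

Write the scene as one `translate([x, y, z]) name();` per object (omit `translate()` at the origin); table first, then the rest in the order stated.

table();
translate([498, 77, 776]) open_box();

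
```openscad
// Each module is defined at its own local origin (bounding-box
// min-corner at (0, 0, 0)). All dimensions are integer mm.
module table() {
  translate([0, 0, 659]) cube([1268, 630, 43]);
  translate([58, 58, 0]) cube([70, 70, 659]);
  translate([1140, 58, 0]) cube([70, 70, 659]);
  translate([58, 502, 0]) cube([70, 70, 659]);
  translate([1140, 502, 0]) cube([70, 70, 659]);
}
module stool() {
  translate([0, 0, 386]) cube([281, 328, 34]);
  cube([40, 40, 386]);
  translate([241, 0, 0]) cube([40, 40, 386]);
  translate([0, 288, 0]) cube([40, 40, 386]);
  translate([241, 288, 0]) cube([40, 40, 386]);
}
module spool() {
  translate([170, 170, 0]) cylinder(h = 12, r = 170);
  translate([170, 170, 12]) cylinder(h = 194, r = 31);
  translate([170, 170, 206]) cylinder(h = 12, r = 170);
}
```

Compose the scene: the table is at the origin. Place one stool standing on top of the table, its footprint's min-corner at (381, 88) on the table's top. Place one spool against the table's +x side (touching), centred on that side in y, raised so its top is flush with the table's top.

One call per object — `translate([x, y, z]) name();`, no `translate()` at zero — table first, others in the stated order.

table();
translate([381, 88, 702]) stool();
translate([1268, 145, 484]) spool();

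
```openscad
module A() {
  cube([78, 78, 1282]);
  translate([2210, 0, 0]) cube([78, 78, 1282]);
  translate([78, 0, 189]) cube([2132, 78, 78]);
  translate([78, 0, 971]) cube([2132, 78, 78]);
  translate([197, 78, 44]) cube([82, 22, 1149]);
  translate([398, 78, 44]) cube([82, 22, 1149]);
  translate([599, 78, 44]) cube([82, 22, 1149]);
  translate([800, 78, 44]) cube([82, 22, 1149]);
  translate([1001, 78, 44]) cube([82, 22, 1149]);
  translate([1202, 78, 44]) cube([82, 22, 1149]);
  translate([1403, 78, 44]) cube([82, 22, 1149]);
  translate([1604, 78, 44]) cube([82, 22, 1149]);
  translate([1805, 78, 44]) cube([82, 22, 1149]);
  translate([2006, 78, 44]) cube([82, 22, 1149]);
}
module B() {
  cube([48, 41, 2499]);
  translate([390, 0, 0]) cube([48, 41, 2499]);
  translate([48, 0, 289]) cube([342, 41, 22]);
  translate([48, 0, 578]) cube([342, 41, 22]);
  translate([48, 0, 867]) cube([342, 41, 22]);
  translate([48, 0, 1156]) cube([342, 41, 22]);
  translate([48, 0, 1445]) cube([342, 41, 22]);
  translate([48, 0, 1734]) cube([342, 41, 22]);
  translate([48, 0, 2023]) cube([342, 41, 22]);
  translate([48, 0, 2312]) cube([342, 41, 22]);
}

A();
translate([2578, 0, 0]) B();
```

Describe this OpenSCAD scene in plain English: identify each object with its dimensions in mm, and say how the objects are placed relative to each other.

A is a fence section. Two 78×78 mm posts, 1282 mm tall, stand on the floor with a clear span of 2132 mm between their inner faces. Two horizontal rails of 78×78 mm section span the gap between the posts with their undersides at z = 189 mm and z = 971 mm, flush with the posts' −y face. 10 pickets, each 82 mm wide, 22 mm thick and 1149 mm tall, are fixed to the +y face of the rails with their bottoms at z = 44 mm, evenly spaced across the span with equal gaps (rounded down to the nearest mm) at the −x end and between each pair — any rounding remainder accumulates at the +x end.

B is a wooden ladder with two side rails of 48×41 mm section and 2499 mm height, set 438 mm apart overall. Between them run 8 rectangular rungs (41 mm deep, 22 mm thick), front faces flush with the rails' −y face. The bottom of the first rung is 289 mm above the floor and each subsequent rung is 289 mm higher than the one below.

The ladder is on the floor beside the fence section on its +x side.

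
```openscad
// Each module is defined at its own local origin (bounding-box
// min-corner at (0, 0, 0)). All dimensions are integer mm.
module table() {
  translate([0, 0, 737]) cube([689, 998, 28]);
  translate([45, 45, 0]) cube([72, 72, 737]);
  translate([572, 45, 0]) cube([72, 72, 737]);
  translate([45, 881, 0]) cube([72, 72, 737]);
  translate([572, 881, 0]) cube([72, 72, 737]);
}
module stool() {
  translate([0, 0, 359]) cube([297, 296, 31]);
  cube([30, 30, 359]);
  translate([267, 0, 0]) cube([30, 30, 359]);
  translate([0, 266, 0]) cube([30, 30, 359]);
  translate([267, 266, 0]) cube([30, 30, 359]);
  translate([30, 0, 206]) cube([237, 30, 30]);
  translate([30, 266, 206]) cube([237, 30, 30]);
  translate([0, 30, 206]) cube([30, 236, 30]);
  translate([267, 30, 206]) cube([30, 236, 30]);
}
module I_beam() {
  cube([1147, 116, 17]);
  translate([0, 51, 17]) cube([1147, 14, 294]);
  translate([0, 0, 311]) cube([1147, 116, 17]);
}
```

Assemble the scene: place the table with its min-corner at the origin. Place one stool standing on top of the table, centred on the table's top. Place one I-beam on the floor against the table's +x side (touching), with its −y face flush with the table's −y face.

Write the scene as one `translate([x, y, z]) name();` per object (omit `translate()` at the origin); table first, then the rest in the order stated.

table();
translate([196, 351, 765]) stool();
translate([689, 0, 0]) I_beam();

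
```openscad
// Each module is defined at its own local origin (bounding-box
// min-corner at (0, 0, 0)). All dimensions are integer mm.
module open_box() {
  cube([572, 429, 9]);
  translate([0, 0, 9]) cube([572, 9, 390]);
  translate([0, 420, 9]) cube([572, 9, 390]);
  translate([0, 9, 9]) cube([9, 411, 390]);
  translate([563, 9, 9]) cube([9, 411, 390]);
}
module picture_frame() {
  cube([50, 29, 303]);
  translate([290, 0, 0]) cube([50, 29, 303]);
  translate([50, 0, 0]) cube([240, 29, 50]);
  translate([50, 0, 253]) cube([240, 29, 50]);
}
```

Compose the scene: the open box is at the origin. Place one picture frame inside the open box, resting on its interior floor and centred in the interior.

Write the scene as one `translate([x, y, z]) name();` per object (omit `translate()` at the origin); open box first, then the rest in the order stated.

open_box();
translate([116, 200, 9]) picture_frame();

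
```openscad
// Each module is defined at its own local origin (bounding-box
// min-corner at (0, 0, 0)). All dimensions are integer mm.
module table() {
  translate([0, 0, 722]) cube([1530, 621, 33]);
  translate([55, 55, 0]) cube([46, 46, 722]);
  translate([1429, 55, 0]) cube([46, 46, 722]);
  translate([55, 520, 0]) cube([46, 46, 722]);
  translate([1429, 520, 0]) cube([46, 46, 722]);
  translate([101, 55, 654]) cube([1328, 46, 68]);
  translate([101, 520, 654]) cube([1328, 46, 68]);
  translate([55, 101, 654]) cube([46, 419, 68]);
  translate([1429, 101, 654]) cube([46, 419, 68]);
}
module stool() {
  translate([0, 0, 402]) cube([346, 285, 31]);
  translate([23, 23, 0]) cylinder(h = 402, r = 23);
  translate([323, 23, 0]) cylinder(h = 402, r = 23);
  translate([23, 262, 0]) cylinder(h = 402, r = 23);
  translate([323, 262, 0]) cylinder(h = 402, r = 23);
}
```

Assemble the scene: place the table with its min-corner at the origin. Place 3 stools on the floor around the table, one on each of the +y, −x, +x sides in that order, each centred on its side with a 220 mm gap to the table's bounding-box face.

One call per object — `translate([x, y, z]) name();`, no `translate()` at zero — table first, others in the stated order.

table();
translate([592, 841, 0]) stool();
translate([-566, 168, 0]) stool();
translate([1750, 168, 0]) stool();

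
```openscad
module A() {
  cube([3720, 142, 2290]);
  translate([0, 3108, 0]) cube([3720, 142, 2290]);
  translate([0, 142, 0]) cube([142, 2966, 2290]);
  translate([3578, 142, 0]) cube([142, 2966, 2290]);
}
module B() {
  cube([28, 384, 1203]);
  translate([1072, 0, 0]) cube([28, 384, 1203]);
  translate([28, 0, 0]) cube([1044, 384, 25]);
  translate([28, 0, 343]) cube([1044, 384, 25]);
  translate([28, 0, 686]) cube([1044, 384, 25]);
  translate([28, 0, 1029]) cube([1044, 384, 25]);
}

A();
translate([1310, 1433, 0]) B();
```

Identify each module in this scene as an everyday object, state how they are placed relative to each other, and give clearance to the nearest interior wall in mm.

A is a house frame. B is a bookshelf. The bookshelf sits inside the house frame, centred. The clearance to the nearest interior wall is 1168 mm.

Clearances: x = 1168, y = 1291; minimum 1168 mm.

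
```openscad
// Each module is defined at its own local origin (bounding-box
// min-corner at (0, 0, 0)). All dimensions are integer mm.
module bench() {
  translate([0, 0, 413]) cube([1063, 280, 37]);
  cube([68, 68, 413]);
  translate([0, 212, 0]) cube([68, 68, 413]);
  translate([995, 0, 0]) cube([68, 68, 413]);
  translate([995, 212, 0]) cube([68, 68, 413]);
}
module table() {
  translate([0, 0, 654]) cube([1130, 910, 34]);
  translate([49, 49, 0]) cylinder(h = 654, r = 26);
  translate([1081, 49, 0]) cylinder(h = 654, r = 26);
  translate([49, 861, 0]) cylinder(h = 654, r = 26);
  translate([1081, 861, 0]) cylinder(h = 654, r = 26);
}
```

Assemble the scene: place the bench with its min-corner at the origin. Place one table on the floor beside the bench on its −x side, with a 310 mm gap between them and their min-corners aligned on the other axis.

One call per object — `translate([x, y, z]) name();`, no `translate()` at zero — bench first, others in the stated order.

bench();
translate([-1440, 0, 0]) table();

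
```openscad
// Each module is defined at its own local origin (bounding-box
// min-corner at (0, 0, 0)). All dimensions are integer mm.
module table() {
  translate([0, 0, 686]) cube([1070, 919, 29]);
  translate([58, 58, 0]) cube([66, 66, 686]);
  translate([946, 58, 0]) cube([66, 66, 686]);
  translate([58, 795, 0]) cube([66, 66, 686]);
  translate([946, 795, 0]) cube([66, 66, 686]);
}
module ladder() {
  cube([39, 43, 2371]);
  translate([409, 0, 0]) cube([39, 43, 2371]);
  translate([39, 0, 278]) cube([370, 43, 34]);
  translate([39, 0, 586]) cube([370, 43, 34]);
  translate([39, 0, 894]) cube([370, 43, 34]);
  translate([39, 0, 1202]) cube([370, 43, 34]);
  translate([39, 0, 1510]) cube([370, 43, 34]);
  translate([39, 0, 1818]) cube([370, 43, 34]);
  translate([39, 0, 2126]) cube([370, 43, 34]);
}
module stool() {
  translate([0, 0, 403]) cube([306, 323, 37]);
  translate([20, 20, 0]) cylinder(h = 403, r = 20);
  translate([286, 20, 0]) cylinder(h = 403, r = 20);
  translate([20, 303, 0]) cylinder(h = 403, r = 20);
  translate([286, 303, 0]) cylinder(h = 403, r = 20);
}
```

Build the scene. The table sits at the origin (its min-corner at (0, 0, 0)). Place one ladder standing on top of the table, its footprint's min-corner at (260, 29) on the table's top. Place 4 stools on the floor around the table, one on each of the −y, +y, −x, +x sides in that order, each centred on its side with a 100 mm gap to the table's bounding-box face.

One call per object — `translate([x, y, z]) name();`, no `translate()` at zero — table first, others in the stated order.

table();
translate([260, 29, 715]) ladder();
translate([382, -423, 0]) stool();
translate([382, 1019, 0]) stool();
translate([-406, 298, 0]) stool();
translate([1170, 298, 0]) stool();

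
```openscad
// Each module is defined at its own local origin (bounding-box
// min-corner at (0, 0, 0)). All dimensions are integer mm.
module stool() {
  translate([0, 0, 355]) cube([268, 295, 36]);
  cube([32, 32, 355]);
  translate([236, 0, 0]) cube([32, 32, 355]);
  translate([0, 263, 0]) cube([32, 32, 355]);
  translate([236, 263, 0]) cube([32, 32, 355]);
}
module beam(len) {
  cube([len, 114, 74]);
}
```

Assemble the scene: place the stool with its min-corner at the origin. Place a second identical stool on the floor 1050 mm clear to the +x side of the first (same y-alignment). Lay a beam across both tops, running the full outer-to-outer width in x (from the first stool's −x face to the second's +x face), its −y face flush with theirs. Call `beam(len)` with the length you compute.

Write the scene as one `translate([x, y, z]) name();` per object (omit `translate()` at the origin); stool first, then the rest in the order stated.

stool();
translate([1318, 0, 0]) stool();
translate([0, 0, 391]) beam(1586);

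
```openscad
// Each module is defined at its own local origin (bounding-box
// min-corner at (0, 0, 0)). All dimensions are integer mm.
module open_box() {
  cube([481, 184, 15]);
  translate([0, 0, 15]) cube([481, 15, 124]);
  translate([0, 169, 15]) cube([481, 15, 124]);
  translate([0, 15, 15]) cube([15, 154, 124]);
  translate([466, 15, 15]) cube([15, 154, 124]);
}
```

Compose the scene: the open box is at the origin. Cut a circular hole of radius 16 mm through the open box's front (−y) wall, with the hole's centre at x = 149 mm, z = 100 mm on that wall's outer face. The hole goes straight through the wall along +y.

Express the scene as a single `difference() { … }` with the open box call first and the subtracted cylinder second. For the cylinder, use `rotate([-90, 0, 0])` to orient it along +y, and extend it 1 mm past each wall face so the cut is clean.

difference() {
  open_box();
  translate([149, -1, 100]) rotate([-90, 0, 0]) cylinder(h = 17, r = 16);
}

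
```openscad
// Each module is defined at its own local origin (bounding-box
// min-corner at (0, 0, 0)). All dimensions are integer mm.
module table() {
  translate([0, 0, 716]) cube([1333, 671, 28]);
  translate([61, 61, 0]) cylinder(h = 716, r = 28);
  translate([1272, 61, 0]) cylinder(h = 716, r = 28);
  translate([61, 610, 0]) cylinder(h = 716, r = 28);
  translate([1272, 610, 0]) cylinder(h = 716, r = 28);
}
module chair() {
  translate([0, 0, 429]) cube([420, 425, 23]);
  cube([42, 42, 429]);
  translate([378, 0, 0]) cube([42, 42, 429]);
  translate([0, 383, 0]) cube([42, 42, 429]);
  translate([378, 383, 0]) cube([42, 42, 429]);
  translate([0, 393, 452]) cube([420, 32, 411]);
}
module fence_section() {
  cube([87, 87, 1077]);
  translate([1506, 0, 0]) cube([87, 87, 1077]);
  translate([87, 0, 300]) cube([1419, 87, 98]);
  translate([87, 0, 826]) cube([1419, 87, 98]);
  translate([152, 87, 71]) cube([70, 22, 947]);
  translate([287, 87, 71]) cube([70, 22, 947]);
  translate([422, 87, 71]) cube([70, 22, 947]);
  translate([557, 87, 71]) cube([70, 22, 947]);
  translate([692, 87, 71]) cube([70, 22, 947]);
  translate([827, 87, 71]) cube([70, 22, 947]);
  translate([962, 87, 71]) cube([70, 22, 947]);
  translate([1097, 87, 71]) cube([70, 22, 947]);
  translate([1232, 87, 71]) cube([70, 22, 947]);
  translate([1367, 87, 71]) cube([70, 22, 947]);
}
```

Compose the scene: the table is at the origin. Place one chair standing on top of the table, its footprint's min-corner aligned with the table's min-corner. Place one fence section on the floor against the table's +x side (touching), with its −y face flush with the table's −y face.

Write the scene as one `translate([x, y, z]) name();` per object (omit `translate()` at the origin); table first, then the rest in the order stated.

table();
translate([0, 0, 744]) chair();
translate([1333, 0, 0]) fence_section();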